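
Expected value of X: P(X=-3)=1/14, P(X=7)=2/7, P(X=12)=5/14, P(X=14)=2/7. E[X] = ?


E[X] = sum(x * P(x))
= -3*1/14 + 7*2/7 + 12*5/14 + 14*2/7
= 141/14

141/14


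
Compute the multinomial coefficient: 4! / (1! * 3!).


4! = 24
Denominator: 1!=1 * 3!=6
Coefficient = 24 / 6 = 4

4


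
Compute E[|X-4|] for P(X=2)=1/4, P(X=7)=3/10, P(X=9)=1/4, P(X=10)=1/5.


E[|X-4|] = sum(g(x)*P(x))
= 2*1/4 + 3*3/10 + 5*1/4 + 6*1/5
= 77/20

77/20


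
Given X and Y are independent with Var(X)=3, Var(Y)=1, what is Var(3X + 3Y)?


Independence => Cov(X,Y)=0
Var(3X + 3Y) = 3^2*Var(X) + 3^2*Var(Y)
= 9*3 + 9*1 = 36

36


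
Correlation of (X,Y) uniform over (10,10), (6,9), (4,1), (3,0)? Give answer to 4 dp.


Cov(X,Y) = 10.7500, Var(X) = 7.1875, Var(Y) = 20.5000
rho = Cov/(sqrt(VarX)*sqrt(VarY)) = 0.8856

0.8856


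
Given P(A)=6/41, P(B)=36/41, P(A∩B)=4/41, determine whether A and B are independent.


P(A)*P(B) = 6/41*36/41 = 216/1681
P(A∩B) = 4/41 != 216/1681, so not independent

No, A and B are not independent


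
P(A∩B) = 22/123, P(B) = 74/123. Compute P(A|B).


P(A|B) = P(A∩B)/P(B) = (22/123)/(74/123) = 22/74 = 11/37

11/37


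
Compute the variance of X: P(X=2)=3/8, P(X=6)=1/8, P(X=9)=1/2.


E[X] = 6, E[X^2] = 93/2
Var(X) = E[X^2] - (E[X])^2 = 93/2 - (6)^2 = 21/2

21/2


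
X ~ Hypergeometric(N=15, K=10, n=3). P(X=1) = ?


P(X=1) = C(10,1)*C(5,2) / C(15,3)
= 10*10 / 455
= 100/455 = 20/91

20/91


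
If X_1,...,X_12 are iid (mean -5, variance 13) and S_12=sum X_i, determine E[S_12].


E[S_n] = n*E[X_1] = 12*-5 = -60

-60


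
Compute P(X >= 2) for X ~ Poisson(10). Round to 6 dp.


P(X>=2) = 1 - P(X<=1) = 1 - (e^(-10)*10^0/0! + e^(-10)*10^1/1!)
≈ 1 - (0.0000453999 + 0.0004539993)
= 1 - 0.0004993992 = 0.9995006008
≈ 0.999501

0.999501


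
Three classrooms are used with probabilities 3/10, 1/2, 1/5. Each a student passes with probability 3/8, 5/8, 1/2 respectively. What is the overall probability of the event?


P(A) = P(A|B1)P(B1) + P(A|B2)P(B2) + P(A|B3)P(B3)
= 3/8*3/10 + 5/8*1/2 + 1/2*1/5
= 9/80 + 5/16 + 1/10 = 21/40

21/40


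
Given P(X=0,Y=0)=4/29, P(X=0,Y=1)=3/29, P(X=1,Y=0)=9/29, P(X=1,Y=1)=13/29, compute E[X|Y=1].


P(Y=1) = 16/29
E[X|Y=1] = (0*3 + 1*13)/16 = 13/16

13/16


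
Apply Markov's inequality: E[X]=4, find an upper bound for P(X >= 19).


Markov: P(X >= a) <= E[X]/a
P(X >= 19) <= 4/19

4/19


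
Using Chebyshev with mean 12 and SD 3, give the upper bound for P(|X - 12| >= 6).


k = 6/3 = 2
Chebyshev: P(|X-mu| >= k*sigma) <= 1/k^2 = 1/2^2 = 1/4

1/4


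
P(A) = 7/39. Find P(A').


P(A') = 1 - P(A) = 1 - 7/39 = 32/39

32/39


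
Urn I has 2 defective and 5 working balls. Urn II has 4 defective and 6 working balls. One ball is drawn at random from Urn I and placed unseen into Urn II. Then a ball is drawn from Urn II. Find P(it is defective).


P(transfer defective) = 2/7; P(transfer working) = 5/7
If defective transferred: Urn II has 5 defective of 11, so P(defective|defective moved) = 5/11
If working transferred: Urn II has 4 defective of 11, so P(defective|working moved) = 4/11
By total probability: P(defective) = 2/7*5/11 + 5/7*4/11 = 30/77

30/77


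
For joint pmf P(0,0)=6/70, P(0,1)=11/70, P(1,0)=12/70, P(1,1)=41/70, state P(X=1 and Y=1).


Read from table: P(X=1, Y=1) = 41/70

41/70


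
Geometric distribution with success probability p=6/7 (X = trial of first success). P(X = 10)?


P(X=10) = (1-p)^9 * p = (1/7)^9 * 6/7
= 1/40353607 * 6/7 = 6/282475249

6/282475249


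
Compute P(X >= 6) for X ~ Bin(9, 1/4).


P(X>=6) = P(X=6) + P(X=7) + P(X=8) + P(X=9)
= 567/65536 + 81/65536 + 27/262144 + 1/262144
= 655/65536

655/65536


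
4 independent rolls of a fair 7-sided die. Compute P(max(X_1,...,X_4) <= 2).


P(max <= 2) = P(all X_i <= 2) = (P(X_1 <= 2))^4
= (2/7)^4 = 16/2401

16/2401


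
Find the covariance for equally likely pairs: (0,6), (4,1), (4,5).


E[X]=8/3, E[Y]=4, E[XY]=8
Cov(X,Y) = E[XY] - E[X]E[Y] = 8 - 8/3*4 = -8/3

-8/3


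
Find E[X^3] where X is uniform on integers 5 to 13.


E[X^3] = (1/9) * sum(x^3 for x=5..13)
= 8181/9 = 909

909


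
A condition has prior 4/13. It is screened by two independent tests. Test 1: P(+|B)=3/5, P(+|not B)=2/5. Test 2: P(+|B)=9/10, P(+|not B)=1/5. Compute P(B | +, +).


After test 1: P(+) = 3/5*4/13 + 2/5*9/13 = 6/13
P(B|+) = (12/65)/(6/13) = 2/5
After test 2 (use post1 as new prior): P(+) = 9/10*2/5 + 1/5*3/5 = 12/25
P(B|+,+) = (9/25)/(12/25) = 3/4

3/4


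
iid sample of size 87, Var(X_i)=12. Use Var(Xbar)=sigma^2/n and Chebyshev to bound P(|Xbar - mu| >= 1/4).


Var(Xbar) = Var(X)/n = 12/87
Chebyshev: P(|Xbar-mu| >= 1/4) <= Var(Xbar)/(1/4)^2 = (4/29)/(1/16) = 64/29
Bound exceeds 1, so trivial bound: 1

1


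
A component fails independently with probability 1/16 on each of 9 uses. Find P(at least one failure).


P(at least one) = 1 - P(none)
P(none) = (1 - 1/16)^9 = (15/16)^9 = 38443359375/68719476736
P(at least one) = 1 - 38443359375/68719476736 = 30276117361/68719476736

30276117361/68719476736


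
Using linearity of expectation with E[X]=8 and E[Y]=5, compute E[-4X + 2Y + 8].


E[-4X + 2Y + 8] = -4*E[X] + 2*E[Y] + 8
= (-4)*(8) + (2)*(5) + (8)
= -32 + 10 + 8 = -14

-14


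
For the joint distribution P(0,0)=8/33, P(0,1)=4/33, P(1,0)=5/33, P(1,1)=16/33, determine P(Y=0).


P(Y=0) = P(0,0)+P(1,0) = 8/33 + 5/33 = 13/33

13/33


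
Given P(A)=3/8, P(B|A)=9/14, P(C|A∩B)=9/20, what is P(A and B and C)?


P(A∩B∩C) = P(A) * P(B|A) * P(C|A∩B)
= 3/8 * 9/14 * 9/20
= 27/112 * 9/20 = 243/2240

243/2240


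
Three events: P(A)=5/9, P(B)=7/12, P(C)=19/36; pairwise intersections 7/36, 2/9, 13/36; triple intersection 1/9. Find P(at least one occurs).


P(A∪B∪C) = P(A)+P(B)+P(C) - P(AB)-P(AC)-P(BC) + P(ABC)
= 5/9+7/12+19/36 - 7/36-2/9-13/36 + 1/9
= 1

1


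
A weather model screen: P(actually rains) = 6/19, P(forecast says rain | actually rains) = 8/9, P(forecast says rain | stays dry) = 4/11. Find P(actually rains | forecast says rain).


P(A) = P(A|B)P(B) + P(A|B')P(B') = 8/9*6/19 + 4/11*13/19 = 332/627
P(B|A) = P(A|B)P(B)/P(A) = (16/57)/(332/627) = 44/83

44/83


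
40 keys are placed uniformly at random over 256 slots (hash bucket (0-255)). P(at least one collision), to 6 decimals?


P(all different) = prod((256-i)/256 for i=0..39) = 0.040078
P(at least one match) = 1 - 0.040078 = 0.959922

0.959922


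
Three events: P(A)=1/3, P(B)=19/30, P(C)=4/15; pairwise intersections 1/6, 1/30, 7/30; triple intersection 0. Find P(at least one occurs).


P(A∪B∪C) = P(A)+P(B)+P(C) - P(AB)-P(AC)-P(BC) + P(ABC)
= 1/3+19/30+4/15 - 1/6-1/30-7/30 + 0
= 4/5

4/5


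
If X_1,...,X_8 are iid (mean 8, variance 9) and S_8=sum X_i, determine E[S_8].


E[S_n] = n*E[X_1] = 8*8 = 64

64


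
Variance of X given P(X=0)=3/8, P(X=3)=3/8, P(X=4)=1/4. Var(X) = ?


E[X] = 17/8, E[X^2] = 59/8
Var(X) = E[X^2] - (E[X])^2 = 59/8 - (17/8)^2 = 183/64

183/64


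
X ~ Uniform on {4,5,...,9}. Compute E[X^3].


E[X^3] = (1/6) * sum(x^3 for x=4..9)
= 1989/6 = 663/2

663/2


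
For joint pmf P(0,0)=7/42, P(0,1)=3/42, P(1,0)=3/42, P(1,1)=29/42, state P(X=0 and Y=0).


Read from table: P(X=0, Y=0) = 7/42 = 1/6

1/6


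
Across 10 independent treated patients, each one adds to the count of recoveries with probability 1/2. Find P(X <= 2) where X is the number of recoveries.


P(X<=2) = P(X=0) + P(X=1) + P(X=2)
= 1/1024 + 5/512 + 45/1024
= 7/128

7/128


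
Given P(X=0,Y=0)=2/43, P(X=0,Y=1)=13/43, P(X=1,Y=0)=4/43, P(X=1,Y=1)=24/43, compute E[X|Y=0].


P(Y=0) = 6/43
E[X|Y=0] = (0*2 + 1*4)/6 = 4/6 = 2/3

2/3


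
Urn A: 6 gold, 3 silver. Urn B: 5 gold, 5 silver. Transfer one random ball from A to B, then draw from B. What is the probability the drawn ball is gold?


P(transfer gold) = 6/9 = 2/3; P(transfer silver) = 1/3
If gold transferred: Urn II has 6 gold of 11, so P(gold|gold moved) = 6/11
If silver transferred: Urn II has 5 gold of 11, so P(gold|silver moved) = 5/11
By total probability: P(gold) = 2/3*6/11 + 1/3*5/11 = 17/33

17/33


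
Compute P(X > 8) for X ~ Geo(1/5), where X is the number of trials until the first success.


P(X > 8) = P(first 8 trials all fail) = (1-p)^8 = (4/5)^8 = 65536/390625

65536/390625


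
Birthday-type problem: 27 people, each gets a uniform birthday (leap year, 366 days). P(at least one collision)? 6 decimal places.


P(all different) = prod((366-i)/366 for i=0..26) = 0.374173
P(at least one match) = 1 - 0.374173 = 0.625827

0.625827


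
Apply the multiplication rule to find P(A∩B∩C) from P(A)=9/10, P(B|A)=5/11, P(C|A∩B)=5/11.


P(A∩B∩C) = P(A) * P(B|A) * P(C|A∩B)
= 9/10 * 5/11 * 5/11
= 9/22 * 5/11 = 45/242

45/242


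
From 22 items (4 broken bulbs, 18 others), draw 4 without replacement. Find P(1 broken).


P(X=1) = C(4,1)*C(18,3) / C(22,4)
= 4*816 / 7315
= 3264/7315

3264/7315


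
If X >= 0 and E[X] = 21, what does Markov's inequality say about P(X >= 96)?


Markov: P(X >= a) <= E[X]/a
P(X >= 96) <= 21/96 = 7/32

7/32


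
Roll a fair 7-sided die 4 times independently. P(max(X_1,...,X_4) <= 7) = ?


P(max <= 7) = P(all X_i <= 7) = (P(X_1 <= 7))^4
= (7/7)^4 = 1^4 = 1

1


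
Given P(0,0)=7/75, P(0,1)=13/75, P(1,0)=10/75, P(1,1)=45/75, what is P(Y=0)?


P(Y=0) = P(0,0)+P(1,0) = 7/75 + 10/75 = 17/75

17/75


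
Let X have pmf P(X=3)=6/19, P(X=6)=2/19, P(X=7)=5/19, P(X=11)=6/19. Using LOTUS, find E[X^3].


E[X^3] = sum(g(x)*P(x))
= 27*6/19 + 216*2/19 + 343*5/19 + 1331*6/19
= 10295/19

10295/19


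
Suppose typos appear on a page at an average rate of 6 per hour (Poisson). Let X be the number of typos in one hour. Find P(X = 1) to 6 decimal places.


P(X=1) = e^(-6) * 6^1 / 1!
≈ 0.002478752177 * 6 / 1
≈ 0.014873

0.014873


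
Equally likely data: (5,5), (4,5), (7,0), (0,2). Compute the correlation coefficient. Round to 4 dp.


Cov(X,Y) = -0.7500, Var(X) = 6.5000, Var(Y) = 4.5000
rho = Cov/(sqrt(VarX)*sqrt(VarY)) = -0.1387

-0.1387


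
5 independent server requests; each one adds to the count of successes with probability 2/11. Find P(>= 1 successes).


P(at least one) = 1 - P(none)
P(none) = (1 - 2/11)^5 = (9/11)^5 = 59049/161051
P(at least one) = 1 - 59049/161051 = 102002/161051

102002/161051


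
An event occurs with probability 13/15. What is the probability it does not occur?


P(A') = 1 - P(A) = 1 - 13/15 = 2/15

2/15


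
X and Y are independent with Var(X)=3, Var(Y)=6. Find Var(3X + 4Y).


Independence => Cov(X,Y)=0
Var(3X + 4Y) = 3^2*Var(X) + 4^2*Var(Y)
= 9*3 + 16*6 = 123

123


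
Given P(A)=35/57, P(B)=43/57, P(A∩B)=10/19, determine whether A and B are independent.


P(A)*P(B) = 35/57*43/57 = 1505/3249
P(A∩B) = 10/19 != 1505/3249, so not independent

No, A and B are not independent


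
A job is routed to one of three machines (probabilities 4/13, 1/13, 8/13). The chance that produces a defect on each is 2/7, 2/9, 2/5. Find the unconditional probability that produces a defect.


P(A) = P(A|B1)P(B1) + P(A|B2)P(B2) + P(A|B3)P(B3)
= 2/7*4/13 + 2/9*1/13 + 2/5*8/13
= 8/91 + 2/117 + 16/65 = 1438/4095

1438/4095


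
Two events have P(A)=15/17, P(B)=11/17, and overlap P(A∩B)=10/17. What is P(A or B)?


P(A∪B) = P(A) + P(B) - P(A∩B)
= 15/17 + 11/17 - 10/17 = 16/17

16/17


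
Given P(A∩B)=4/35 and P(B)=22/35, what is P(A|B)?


P(A|B) = P(A∩B)/P(B) = (8/70)/(44/70) = 8/44 = 2/11

2/11


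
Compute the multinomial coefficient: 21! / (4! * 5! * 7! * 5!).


21! = 51090942171709440000
Denominator: 4!=24 * 5!=120 * 7!=5040 * 5!=120
Coefficient = 51090942171709440000 / 1741824000 = 29331862560

29331862560


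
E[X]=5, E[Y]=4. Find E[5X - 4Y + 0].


E[5X - 4Y + 0] = 5*E[X] - 4*E[Y] + 0
= (5)*(5) + (-4)*(4) + (0)
= 25 - 16 + 0 = 9

9


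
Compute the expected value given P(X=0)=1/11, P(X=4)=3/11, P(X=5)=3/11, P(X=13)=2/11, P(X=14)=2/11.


E[X] = sum(x * P(x))
= 0*1/11 + 4*3/11 + 5*3/11 + 13*2/11 + 14*2/11
= 81/11

81/11


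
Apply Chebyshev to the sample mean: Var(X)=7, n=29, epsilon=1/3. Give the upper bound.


Var(Xbar) = Var(X)/n = 7/29
Chebyshev: P(|Xbar-mu| >= 1/3) <= Var(Xbar)/(1/3)^2 = (7/29)/(1/9) = 63/29
Bound exceeds 1, so trivial bound: 1

1


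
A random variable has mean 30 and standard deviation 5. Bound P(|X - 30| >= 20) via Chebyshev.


k = 20/5 = 4
Chebyshev: P(|X-mu| >= k*sigma) <= 1/k^2 = 1/4^2 = 1/16

1/16


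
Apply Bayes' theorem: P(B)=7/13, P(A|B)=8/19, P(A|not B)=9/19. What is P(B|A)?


P(A) = P(A|B)P(B) + P(A|B')P(B') = 8/19*7/13 + 9/19*6/13 = 110/247
P(B|A) = P(A|B)P(B)/P(A) = (56/247)/(110/247) = 28/55

28/55


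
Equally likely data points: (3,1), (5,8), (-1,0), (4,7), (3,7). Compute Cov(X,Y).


E[X]=14/5, E[Y]=23/5, E[XY]=92/5
Cov(X,Y) = E[XY] - E[X]E[Y] = 92/5 - 14/5*23/5 = 138/25

138/25


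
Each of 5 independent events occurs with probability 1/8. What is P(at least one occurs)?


P(at least one) = 1 - P(none)
P(none) = (1 - 1/8)^5 = (7/8)^5 = 16807/32768
P(at least one) = 1 - 16807/32768 = 15961/32768

15961/32768


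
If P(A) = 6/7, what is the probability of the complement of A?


P(A') = 1 - P(A) = 1 - 6/7 = 1/7

1/7


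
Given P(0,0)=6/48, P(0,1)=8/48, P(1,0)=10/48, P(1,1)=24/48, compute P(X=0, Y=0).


Read from table: P(X=0, Y=0) = 6/48 = 1/8

1/8


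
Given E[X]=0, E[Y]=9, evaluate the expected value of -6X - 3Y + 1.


E[-6X - 3Y + 1] = -6*E[X] - 3*E[Y] + 1
= (-6)*(0) + (-3)*(9) + (1)
= 0 - 27 + 1 = -26

-26


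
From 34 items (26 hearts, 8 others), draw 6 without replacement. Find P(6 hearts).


P(X=6) = C(26,6)*C(8,0) / C(34,6)
= 230230*1 / 1344904
= 230230/1344904 = 10465/61132

10465/61132


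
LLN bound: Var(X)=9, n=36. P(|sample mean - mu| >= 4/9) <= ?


Var(Xbar) = Var(X)/n = 9/36
Chebyshev: P(|Xbar-mu| >= 4/9) <= Var(Xbar)/(4/9)^2 = (1/4)/(16/81) = 81/64
Bound exceeds 1, so trivial bound: 1

1


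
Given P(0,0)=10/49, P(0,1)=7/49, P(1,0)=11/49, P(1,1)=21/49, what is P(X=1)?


P(X=1) = P(1,0)+P(1,1) = 11/49 + 21/49 = 32/49

32/49


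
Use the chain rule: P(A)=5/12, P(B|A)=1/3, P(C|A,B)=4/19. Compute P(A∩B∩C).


P(A∩B∩C) = P(A) * P(B|A) * P(C|A∩B)
= 5/12 * 1/3 * 4/19
= 5/36 * 4/19 = 5/171

5/171


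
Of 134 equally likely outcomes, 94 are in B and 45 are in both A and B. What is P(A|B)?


P(A|B) = P(A∩B)/P(B) = (45/134)/(94/134) = 45/94

45/94


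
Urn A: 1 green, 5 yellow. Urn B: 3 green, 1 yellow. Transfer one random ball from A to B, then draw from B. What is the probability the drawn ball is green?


P(transfer green) = 1/6; P(transfer yellow) = 5/6
If green transferred: Urn II has 4 green of 5, so P(green|green moved) = 4/5
If yellow transferred: Urn II has 3 green of 5, so P(green|yellow moved) = 3/5
By total probability: P(green) = 1/6*4/5 + 5/6*3/5 = 19/30

19/30


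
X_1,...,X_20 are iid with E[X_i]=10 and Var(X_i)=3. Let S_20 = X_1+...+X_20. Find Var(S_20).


By independence, Var(S_n) = n*Var(X_1) = 20*3 = 60

60


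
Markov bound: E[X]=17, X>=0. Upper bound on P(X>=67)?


Markov: P(X >= a) <= E[X]/a
P(X >= 67) <= 17/67

17/67


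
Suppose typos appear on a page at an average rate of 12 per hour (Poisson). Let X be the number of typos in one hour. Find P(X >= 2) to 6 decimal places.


P(X>=2) = 1 - P(X<=1) = 1 - (e^(-12)*12^0/0! + e^(-12)*12^1/1!)
≈ 1 - (0.0000061442 + 0.0000737305)
= 1 - 0.0000798747 = 0.9999201253
≈ 0.999920

0.999920


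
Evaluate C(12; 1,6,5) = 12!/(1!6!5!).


12! = 479001600
Denominator: 1!=1 * 6!=720 * 5!=120
Coefficient = 479001600 / 86400 = 5544

5544


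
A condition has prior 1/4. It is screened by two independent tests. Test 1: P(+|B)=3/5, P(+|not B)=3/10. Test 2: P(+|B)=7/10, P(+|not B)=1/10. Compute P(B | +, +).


After test 1: P(+) = 3/5*1/4 + 3/10*3/4 = 3/8
P(B|+) = (3/20)/(3/8) = 2/5
After test 2 (use post1 as new prior): P(+) = 7/10*2/5 + 1/10*3/5 = 17/50
P(B|+,+) = (7/25)/(17/50) = 14/17

14/17


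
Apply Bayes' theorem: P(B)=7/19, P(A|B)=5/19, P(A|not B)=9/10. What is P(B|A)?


P(A) = P(A|B)P(B) + P(A|B')P(B') = 5/19*7/19 + 9/10*12/19 = 1201/1805
P(B|A) = P(A|B)P(B)/P(A) = (35/361)/(1201/1805) = 175/1201

175/1201


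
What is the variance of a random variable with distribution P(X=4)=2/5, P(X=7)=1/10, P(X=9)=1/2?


E[X] = 34/5, E[X^2] = 259/5
Var(X) = E[X^2] - (E[X])^2 = 259/5 - (34/5)^2 = 139/25

139/25


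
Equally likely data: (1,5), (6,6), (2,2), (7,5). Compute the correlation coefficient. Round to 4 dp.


Cov(X,Y) = 2.0000, Var(X) = 6.5000, Var(Y) = 2.2500
rho = Cov/(sqrt(VarX)*sqrt(VarY)) = 0.5230

0.5230


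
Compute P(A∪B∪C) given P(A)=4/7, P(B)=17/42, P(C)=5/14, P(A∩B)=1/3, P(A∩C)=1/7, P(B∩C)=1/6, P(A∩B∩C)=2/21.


P(A∪B∪C) = P(A)+P(B)+P(C) - P(AB)-P(AC)-P(BC) + P(ABC)
= 4/7+17/42+5/14 - 1/3-1/7-1/6 + 2/21
= 11/14

11/14


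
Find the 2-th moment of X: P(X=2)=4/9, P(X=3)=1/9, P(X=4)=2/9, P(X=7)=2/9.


E[X^2] = sum(x^2 * P(x))
= 4*4/9 + 9*1/9 + 16*2/9 + 49*2/9
= 155/9

155/9


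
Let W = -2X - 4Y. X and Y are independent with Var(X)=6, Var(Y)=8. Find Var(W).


Independence => Cov(X,Y)=0
Var(-2X - 4Y) = (-2)^2*Var(X) + (-4)^2*Var(Y)
= 4*6 + 16*8 = 152

152


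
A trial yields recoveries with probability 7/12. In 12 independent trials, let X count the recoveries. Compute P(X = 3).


P(X=3) = C(12,3) * p^3 * (1-p)^9
= 220 * 343/1728 * 1953125/5159780352
= 36845703125/2229025112064

36845703125/2229025112064


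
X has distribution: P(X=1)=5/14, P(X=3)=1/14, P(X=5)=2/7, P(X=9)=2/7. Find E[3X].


E[3X] = sum(g(x)*P(x))
= 3*5/14 + 9*1/14 + 15*2/7 + 27*2/7
= 96/7

96/7


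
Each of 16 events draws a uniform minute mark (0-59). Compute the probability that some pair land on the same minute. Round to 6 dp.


P(all different) = prod((60-i)/60 for i=0..15) = 0.110957
P(at least one match) = 1 - 0.110957 = 0.889043

0.889043


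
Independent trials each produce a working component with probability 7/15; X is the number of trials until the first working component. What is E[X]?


For geometric (trials until first success), E[X] = 1/p = 1/(7/15) = 15/7

15/7


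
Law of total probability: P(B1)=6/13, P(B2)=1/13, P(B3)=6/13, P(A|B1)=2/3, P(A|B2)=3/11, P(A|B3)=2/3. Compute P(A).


P(A) = P(A|B1)P(B1) + P(A|B2)P(B2) + P(A|B3)P(B3)
= 2/3*6/13 + 3/11*1/13 + 2/3*6/13
= 4/13 + 3/143 + 4/13 = 7/11

7/11


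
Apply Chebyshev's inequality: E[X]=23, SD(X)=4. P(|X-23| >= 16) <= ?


k = 16/4 = 4
Chebyshev: P(|X-mu| >= k*sigma) <= 1/k^2 = 1/4^2 = 1/16

1/16


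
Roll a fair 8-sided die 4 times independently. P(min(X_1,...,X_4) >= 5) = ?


P(min >= 5) = P(all X_i >= 5) = (P(X_1 >= 5))^4
= (4/8)^4 = (1/2)^4 = 1/16

1/16


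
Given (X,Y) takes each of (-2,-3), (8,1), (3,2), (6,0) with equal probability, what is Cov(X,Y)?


E[X]=15/4, E[Y]=0, E[XY]=5
Cov(X,Y) = E[XY] - E[X]E[Y] = 5 - 15/4*0 = 5

5


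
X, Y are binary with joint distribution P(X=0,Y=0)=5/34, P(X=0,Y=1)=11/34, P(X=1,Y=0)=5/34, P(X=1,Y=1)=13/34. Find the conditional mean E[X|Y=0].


P(Y=0) = 10/34
E[X|Y=0] = (0*5 + 1*5)/10 = 5/10 = 1/2

1/2


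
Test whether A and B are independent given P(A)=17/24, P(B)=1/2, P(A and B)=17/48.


P(A)*P(B) = 17/24*1/2 = 17/48
P(A∩B) = 17/48, which equals P(A)P(B), so independent

Yes, A and B are independent


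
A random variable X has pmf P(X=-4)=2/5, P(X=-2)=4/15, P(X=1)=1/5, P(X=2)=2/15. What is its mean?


E[X] = sum(x * P(x))
= -4*2/5 - 2*4/15 + 1*1/5 + 2*2/15
= -5/3

-5/3


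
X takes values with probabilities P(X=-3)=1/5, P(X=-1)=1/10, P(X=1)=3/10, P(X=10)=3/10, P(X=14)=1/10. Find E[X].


E[X] = sum(x * P(x))
= -3*1/5 - 1*1/10 + 1*3/10 + 10*3/10 + 14*1/10
= 4

4


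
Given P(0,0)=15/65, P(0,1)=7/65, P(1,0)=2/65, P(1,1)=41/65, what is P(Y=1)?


P(Y=1) = P(0,1)+P(1,1) = 7/65 + 41/65 = 48/65

48/65


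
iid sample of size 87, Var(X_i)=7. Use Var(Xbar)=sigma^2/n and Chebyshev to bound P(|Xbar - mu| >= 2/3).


Var(Xbar) = Var(X)/n = 7/87
Chebyshev: P(|Xbar-mu| >= 2/3) <= Var(Xbar)/(2/3)^2 = (7/87)/(4/9) = 21/116

21/116


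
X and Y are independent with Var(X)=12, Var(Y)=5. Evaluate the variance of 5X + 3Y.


Independence => Cov(X,Y)=0
Var(5X + 3Y) = 5^2*Var(X) + 3^2*Var(Y)
= 25*12 + 9*5 = 345

345


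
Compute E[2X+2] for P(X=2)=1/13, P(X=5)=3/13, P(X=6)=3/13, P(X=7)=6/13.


E[2X+2] = sum(g(x)*P(x))
= 6*1/13 + 12*3/13 + 14*3/13 + 16*6/13
= 180/13

180/13


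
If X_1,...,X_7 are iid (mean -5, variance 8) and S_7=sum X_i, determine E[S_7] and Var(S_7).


E[S_n] = n*mu = 7*-5 = -35
Var(S_n) = n*sigma^2 = 7*8 = 56

E[S_7]=-35, Var(S_7)=56


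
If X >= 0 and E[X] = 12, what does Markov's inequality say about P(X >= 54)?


Markov: P(X >= a) <= E[X]/a
P(X >= 54) <= 12/54 = 2/9

2/9


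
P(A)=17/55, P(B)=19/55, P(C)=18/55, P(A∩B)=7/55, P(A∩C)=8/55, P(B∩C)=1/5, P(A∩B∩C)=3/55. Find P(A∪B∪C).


P(A∪B∪C) = P(A)+P(B)+P(C) - P(AB)-P(AC)-P(BC) + P(ABC)
= 17/55+19/55+18/55 - 7/55-8/55-1/5 + 3/55
= 31/55

31/55


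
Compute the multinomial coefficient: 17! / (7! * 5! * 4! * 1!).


17! = 355687428096000
Denominator: 7!=5040 * 5!=120 * 4!=24 * 1!=1
Coefficient = 355687428096000 / 14515200 = 24504480

24504480


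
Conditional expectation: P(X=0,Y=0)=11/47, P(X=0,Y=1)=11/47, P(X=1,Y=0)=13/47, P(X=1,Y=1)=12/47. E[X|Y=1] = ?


P(Y=1) = 23/47
E[X|Y=1] = (0*11 + 1*12)/23 = 12/23

12/23


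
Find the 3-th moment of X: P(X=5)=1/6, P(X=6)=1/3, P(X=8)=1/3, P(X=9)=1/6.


E[X^3] = sum(x^3 * P(x))
= 125*1/6 + 216*1/3 + 512*1/3 + 729*1/6
= 385

385


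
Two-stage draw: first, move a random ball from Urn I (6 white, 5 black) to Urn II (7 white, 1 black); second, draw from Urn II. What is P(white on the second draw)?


P(transfer white) = 6/11; P(transfer black) = 5/11
If white transferred: Urn II has 8 white of 9, so P(white|white moved) = 8/9
If black transferred: Urn II has 7 white of 9, so P(white|black moved) = 7/9
By total probability: P(white) = 6/11*8/9 + 5/11*7/9 = 83/99

83/99


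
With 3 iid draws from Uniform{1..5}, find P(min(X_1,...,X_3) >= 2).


P(min >= 2) = P(all X_i >= 2) = (P(X_1 >= 2))^3
= (4/5)^3 = 64/125

64/125


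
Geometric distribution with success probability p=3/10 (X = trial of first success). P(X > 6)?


P(X > 6) = P(first 6 trials all fail) = (1-p)^6 = (7/10)^6 = 117649/1000000

117649/1000000


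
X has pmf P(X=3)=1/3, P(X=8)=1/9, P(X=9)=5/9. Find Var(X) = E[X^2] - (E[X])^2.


E[X] = 62/9, E[X^2] = 496/9
Var(X) = E[X^2] - (E[X])^2 = 496/9 - (62/9)^2 = 620/81

620/81


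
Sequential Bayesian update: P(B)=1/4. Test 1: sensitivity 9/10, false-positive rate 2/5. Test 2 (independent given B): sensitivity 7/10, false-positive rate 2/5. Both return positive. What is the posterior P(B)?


After test 1: P(+) = 9/10*1/4 + 2/5*3/4 = 21/40
P(B|+) = (9/40)/(21/40) = 3/7
After test 2 (use post1 as new prior): P(+) = 7/10*3/7 + 2/5*4/7 = 37/70
P(B|+,+) = (3/10)/(37/70) = 21/37

21/37


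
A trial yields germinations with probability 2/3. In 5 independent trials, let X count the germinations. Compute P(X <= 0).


P(X<=0) = P(X=0)
= 1/243
= 1/243

1/243


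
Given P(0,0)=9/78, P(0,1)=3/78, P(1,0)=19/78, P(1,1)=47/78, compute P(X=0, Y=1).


Read from table: P(X=0, Y=1) = 3/78 = 1/26

1/26


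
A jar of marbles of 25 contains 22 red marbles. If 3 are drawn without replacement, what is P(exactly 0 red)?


P(X=0) = C(22,0)*C(3,3) / C(25,3)
= 1*1 / 2300
= 1/2300

1/2300


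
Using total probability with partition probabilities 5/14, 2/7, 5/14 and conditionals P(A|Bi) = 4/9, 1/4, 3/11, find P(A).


P(A) = P(A|B1)P(B1) + P(A|B2)P(B2) + P(A|B3)P(B3)
= 4/9*5/14 + 1/4*2/7 + 3/11*5/14
= 10/63 + 1/14 + 15/154 = 227/693

227/693


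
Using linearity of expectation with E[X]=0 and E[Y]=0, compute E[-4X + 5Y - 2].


E[-4X + 5Y - 2] = -4*E[X] + 5*E[Y] - 2
= (-4)*(0) + (5)*(0) + (-2)
= 0 + 0 - 2 = -2

-2


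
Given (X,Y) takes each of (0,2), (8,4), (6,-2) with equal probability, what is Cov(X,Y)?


E[X]=14/3, E[Y]=4/3, E[XY]=20/3
Cov(X,Y) = E[XY] - E[X]E[Y] = 20/3 - 14/3*4/3 = 4/9

4/9


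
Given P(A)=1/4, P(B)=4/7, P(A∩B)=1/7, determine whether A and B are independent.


P(A)*P(B) = 1/4*4/7 = 1/7
P(A∩B) = 1/7, which equals P(A)P(B), so independent

Yes, A and B are independent


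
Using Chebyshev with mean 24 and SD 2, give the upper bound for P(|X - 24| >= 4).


k = 4/2 = 2
Chebyshev: P(|X-mu| >= k*sigma) <= 1/k^2 = 1/2^2 = 1/4

1/4


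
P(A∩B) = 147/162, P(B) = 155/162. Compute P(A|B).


P(A|B) = P(A∩B)/P(B) = (147/162)/(155/162) = 147/155

147/155


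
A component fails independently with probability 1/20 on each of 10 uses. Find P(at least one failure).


P(at least one) = 1 - P(none)
P(none) = (1 - 1/20)^10 = (19/20)^10 = 6131066257801/10240000000000
P(at least one) = 1 - 6131066257801/10240000000000 = 4108933742199/10240000000000

4108933742199/10240000000000


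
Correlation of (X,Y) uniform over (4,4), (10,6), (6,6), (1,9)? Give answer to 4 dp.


Cov(X,Y) = -2.5625, Var(X) = 10.6875, Var(Y) = 3.1875
rho = Cov/(sqrt(VarX)*sqrt(VarY)) = -0.4390

-0.4390


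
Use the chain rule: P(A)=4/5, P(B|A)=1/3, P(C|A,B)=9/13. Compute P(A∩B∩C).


P(A∩B∩C) = P(A) * P(B|A) * P(C|A∩B)
= 4/5 * 1/3 * 9/13
= 4/15 * 9/13 = 12/65

12/65


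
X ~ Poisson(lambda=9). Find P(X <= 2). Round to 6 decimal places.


P(X<=2) = e^(-9)*9^0/0! + e^(-9)*9^1/1! + e^(-9)*9^2/2!
≈ 0.0001234098 + 0.0011106882 + 0.0049980971
= 0.0062321951
≈ 0.006232

0.006232


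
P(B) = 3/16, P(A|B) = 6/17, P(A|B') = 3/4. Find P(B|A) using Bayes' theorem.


P(A) = P(A|B)P(B) + P(A|B')P(B') = 6/17*3/16 + 3/4*13/16 = 735/1088
P(B|A) = P(A|B)P(B)/P(A) = (9/136)/(735/1088) = 24/245

24/245


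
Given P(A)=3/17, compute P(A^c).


P(A') = 1 - P(A) = 1 - 3/17 = 14/17

14/17


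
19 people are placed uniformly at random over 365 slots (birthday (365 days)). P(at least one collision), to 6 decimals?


P(all different) = prod((365-i)/365 for i=0..18) = 0.620881
P(at least one match) = 1 - 0.620881 = 0.379119

0.379119


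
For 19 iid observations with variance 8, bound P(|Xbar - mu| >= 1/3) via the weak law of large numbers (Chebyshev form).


Var(Xbar) = Var(X)/n = 8/19
Chebyshev: P(|Xbar-mu| >= 1/3) <= Var(Xbar)/(1/3)^2 = (8/19)/(1/9) = 72/19
Bound exceeds 1, so trivial bound: 1

1


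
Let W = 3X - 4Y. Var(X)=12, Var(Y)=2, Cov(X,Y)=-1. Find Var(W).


Var(3X - 4Y) = 3^2*Var(X) + (-4)^2*Var(Y) + 2*3*(-4)*Cov(X,Y)
= 9*12 + 16*2 - 24*(-1)
= 108 + 32 + 24 = 164

164


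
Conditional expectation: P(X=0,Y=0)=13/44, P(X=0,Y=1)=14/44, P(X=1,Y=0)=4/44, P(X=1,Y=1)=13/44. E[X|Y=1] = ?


P(Y=1) = 27/44
E[X|Y=1] = (0*14 + 1*13)/27 = 13/27

13/27


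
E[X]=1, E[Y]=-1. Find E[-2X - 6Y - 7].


E[-2X - 6Y - 7] = -2*E[X] - 6*E[Y] - 7
= (-2)*(1) + (-6)*(-1) + (-7)
= -2 + 6 - 7 = -3

-3


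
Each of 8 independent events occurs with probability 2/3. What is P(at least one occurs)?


P(at least one) = 1 - P(none)
P(none) = (1 - 2/3)^8 = (1/3)^8 = 1/6561
P(at least one) = 1 - 1/6561 = 6560/6561

6560/6561


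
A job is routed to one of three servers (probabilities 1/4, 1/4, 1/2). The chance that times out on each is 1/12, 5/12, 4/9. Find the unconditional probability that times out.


P(A) = P(A|B1)P(B1) + P(A|B2)P(B2) + P(A|B3)P(B3)
= 1/12*1/4 + 5/12*1/4 + 4/9*1/2
= 1/48 + 5/48 + 2/9 = 25/72

25/72


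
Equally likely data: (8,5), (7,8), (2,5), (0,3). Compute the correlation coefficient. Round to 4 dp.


Cov(X,Y) = 4.1875, Var(X) = 11.1875, Var(Y) = 3.1875
rho = Cov/(sqrt(VarX)*sqrt(VarY)) = 0.7012

0.7012


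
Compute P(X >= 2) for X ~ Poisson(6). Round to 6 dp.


P(X>=2) = 1 - P(X<=1) = 1 - (e^(-6)*6^0/0! + e^(-6)*6^1/1!)
≈ 1 - (0.0024787522 + 0.0148725131)
= 1 - 0.0173512653 = 0.9826487347
≈ 0.982649

0.982649


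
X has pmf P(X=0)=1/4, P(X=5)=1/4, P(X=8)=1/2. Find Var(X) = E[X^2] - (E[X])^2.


E[X] = 21/4, E[X^2] = 153/4
Var(X) = E[X^2] - (E[X])^2 = 153/4 - (21/4)^2 = 171/16

171/16


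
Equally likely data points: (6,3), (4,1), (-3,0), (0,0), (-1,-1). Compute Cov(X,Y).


E[X]=6/5, E[Y]=3/5, E[XY]=23/5
Cov(X,Y) = E[XY] - E[X]E[Y] = 23/5 - 6/5*3/5 = 97/25

97/25


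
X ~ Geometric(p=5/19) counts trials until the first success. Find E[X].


For geometric (trials until first success), E[X] = 1/p = 1/(5/19) = 19/5

19/5


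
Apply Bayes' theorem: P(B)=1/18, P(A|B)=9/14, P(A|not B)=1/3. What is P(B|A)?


P(A) = P(A|B)P(B) + P(A|B')P(B') = 9/14*1/18 + 1/3*17/18 = 265/756
P(B|A) = P(A|B)P(B)/P(A) = (1/28)/(265/756) = 27/265

27/265


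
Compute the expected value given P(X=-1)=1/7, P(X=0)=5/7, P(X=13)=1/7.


E[X] = sum(x * P(x))
= -1*1/7 + 0*5/7 + 13*1/7
= 12/7

12/7


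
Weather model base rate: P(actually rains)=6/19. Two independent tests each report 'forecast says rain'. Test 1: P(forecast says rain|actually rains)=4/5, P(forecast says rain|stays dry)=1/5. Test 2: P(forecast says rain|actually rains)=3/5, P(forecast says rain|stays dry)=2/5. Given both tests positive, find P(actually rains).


After test 1: P(+) = 4/5*6/19 + 1/5*13/19 = 37/95
P(B|+) = (24/95)/(37/95) = 24/37
After test 2 (use post1 as new prior): P(+) = 3/5*24/37 + 2/5*13/37 = 98/185
P(B|+,+) = (72/185)/(98/185) = 36/49

36/49


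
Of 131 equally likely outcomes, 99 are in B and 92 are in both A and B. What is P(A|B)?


P(A|B) = P(A∩B)/P(B) = (92/131)/(99/131) = 92/99

92/99


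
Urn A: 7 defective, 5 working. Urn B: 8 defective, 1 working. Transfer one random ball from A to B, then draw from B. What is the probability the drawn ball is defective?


P(transfer defective) = 7/12; P(transfer working) = 5/12
If defective transferred: Urn II has 9 defective of 10, so P(defective|defective moved) = 9/10
If working transferred: Urn II has 8 defective of 10, so P(defective|working moved) = 4/5
By total probability: P(defective) = 7/12*9/10 + 5/12*4/5 = 103/120

103/120


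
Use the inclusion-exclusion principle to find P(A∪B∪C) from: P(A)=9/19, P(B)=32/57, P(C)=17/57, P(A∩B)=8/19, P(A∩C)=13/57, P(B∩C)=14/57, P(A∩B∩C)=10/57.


P(A∪B∪C) = P(A)+P(B)+P(C) - P(AB)-P(AC)-P(BC) + P(ABC)
= 9/19+32/57+17/57 - 8/19-13/57-14/57 + 10/57
= 35/57

35/57


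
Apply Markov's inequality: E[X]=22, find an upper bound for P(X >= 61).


Markov: P(X >= a) <= E[X]/a
P(X >= 61) <= 22/61

22/61


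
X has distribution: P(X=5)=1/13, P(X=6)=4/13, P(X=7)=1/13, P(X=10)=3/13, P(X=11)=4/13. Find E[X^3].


E[X^3] = sum(g(x)*P(x))
= 125*1/13 + 216*4/13 + 343*1/13 + 1000*3/13 + 1331*4/13
= 9656/13

9656/13


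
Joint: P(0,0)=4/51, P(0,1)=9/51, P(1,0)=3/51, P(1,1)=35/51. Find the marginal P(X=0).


P(X=0) = P(0,0)+P(0,1) = 4/51 + 9/51 = 13/51

13/51


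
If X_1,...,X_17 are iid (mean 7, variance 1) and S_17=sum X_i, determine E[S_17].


E[S_n] = n*E[X_1] = 17*7 = 119

119


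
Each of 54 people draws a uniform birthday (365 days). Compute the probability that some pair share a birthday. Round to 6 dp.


P(all different) = prod((365-i)/365 for i=0..53) = 0.016123
P(at least one match) = 1 - 0.016123 = 0.983877

0.983877


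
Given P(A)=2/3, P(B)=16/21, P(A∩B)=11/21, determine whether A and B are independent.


P(A)*P(B) = 2/3*16/21 = 32/63
P(A∩B) = 11/21 != 32/63, so not independent

No, A and B are not independent


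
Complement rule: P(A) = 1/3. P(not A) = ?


P(A') = 1 - P(A) = 1 - 1/3 = 2/3

2/3


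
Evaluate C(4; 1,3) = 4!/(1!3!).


4! = 24
Denominator: 1!=1 * 3!=6
Coefficient = 24 / 6 = 4

4


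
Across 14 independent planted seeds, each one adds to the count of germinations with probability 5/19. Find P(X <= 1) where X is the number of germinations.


P(X<=1) = P(X=0) + P(X=1)
= 11112006825558016/799006685782884121 + 55560034127790080/799006685782884121
= 66672040953348096/799006685782884121

66672040953348096/799006685782884121


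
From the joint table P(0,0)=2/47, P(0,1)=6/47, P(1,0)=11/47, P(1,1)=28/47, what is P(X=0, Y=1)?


Read from table: P(X=0, Y=1) = 6/47

6/47


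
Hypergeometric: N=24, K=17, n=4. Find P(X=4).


P(X=4) = C(17,4)*C(7,0) / C(24,4)
= 2380*1 / 10626
= 2380/10626 = 170/759

170/759


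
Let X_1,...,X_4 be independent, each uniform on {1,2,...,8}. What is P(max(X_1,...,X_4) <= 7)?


P(max <= 7) = P(all X_i <= 7) = (P(X_1 <= 7))^4
= (7/8)^4 = 2401/4096

2401/4096


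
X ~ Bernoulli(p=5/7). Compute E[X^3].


For Bernoulli: X in {0,1}
E[X^3] = 0^3*(1-5/7) + 1^3*5/7 = 5/7

5/7


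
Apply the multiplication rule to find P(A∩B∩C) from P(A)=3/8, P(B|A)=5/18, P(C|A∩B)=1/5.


P(A∩B∩C) = P(A) * P(B|A) * P(C|A∩B)
= 3/8 * 5/18 * 1/5
= 5/48 * 1/5 = 1/48

1/48


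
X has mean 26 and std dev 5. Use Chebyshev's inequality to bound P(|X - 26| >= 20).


k = 20/5 = 4
Chebyshev: P(|X-mu| >= k*sigma) <= 1/k^2 = 1/4^2 = 1/16

1/16


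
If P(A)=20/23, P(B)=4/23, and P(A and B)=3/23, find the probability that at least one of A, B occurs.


P(A∪B) = P(A) + P(B) - P(A∩B)
= 20/23 + 4/23 - 3/23 = 21/23

21/23


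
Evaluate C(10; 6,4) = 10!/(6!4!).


10! = 3628800
Denominator: 6!=720 * 4!=24
Coefficient = 3628800 / 17280 = 210

210


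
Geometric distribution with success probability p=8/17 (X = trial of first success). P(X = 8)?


P(X=8) = (1-p)^7 * p = (9/17)^7 * 8/17
= 4782969/410338673 * 8/17 = 38263752/6975757441

38263752/6975757441


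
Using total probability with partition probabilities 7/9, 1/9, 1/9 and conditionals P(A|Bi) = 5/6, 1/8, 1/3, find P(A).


P(A) = P(A|B1)P(B1) + P(A|B2)P(B2) + P(A|B3)P(B3)
= 5/6*7/9 + 1/8*1/9 + 1/3*1/9
= 35/54 + 1/72 + 1/27 = 151/216

151/216


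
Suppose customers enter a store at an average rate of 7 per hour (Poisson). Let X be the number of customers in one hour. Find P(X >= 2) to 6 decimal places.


P(X>=2) = 1 - P(X<=1) = 1 - (e^(-7)*7^0/0! + e^(-7)*7^1/1!)
≈ 1 - (0.0009118820 + 0.0063831738)
= 1 - 0.0072950558 = 0.9927049442
≈ 0.992705

0.992705


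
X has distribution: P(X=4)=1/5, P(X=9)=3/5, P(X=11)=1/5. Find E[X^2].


E[X^2] = sum(g(x)*P(x))
= 16*1/5 + 81*3/5 + 121*1/5
= 76

76


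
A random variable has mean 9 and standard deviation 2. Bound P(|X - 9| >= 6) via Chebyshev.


k = 6/2 = 3
Chebyshev: P(|X-mu| >= k*sigma) <= 1/k^2 = 1/3^2 = 1/9

1/9


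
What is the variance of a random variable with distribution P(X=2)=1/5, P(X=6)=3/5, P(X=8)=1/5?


E[X] = 28/5, E[X^2] = 176/5
Var(X) = E[X^2] - (E[X])^2 = 176/5 - (28/5)^2 = 96/25

96/25


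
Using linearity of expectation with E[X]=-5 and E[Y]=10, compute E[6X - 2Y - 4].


E[6X - 2Y - 4] = 6*E[X] - 2*E[Y] - 4
= (6)*(-5) + (-2)*(10) + (-4)
= -30 - 20 - 4 = -54

-54


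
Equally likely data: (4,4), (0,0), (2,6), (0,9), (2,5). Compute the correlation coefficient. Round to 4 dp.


Cov(X,Y) = -0.0800, Var(X) = 2.2400, Var(Y) = 8.5600
rho = Cov/(sqrt(VarX)*sqrt(VarY)) = -0.0183

-0.0183


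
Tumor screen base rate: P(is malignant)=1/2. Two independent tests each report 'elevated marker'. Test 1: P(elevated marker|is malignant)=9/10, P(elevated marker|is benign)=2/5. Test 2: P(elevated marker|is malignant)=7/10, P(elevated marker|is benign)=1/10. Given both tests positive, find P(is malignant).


After test 1: P(+) = 9/10*1/2 + 2/5*1/2 = 13/20
P(B|+) = (9/20)/(13/20) = 9/13
After test 2 (use post1 as new prior): P(+) = 7/10*9/13 + 1/10*4/13 = 67/130
P(B|+,+) = (63/130)/(67/130) = 63/67

63/67


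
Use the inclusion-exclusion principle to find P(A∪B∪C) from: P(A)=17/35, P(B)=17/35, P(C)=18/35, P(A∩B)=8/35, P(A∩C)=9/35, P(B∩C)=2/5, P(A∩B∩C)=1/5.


P(A∪B∪C) = P(A)+P(B)+P(C) - P(AB)-P(AC)-P(BC) + P(ABC)
= 17/35+17/35+18/35 - 8/35-9/35-2/5 + 1/5
= 4/5

4/5


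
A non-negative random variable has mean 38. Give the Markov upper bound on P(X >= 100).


Markov: P(X >= a) <= E[X]/a
P(X >= 100) <= 38/100 = 19/50

19/50


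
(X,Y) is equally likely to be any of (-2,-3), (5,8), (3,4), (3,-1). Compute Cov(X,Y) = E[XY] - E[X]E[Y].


E[X]=9/4, E[Y]=2, E[XY]=55/4
Cov(X,Y) = E[XY] - E[X]E[Y] = 55/4 - 9/4*2 = 37/4

37/4


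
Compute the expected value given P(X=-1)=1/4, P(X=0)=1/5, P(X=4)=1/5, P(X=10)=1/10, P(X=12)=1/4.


E[X] = sum(x * P(x))
= -1*1/4 + 0*1/5 + 4*1/5 + 10*1/10 + 12*1/4
= 91/20

91/20


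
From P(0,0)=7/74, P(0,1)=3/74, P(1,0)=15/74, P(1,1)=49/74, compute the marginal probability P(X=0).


P(X=0) = P(0,0)+P(0,1) = 7/74 + 3/74 = 10/74 = 5/37

5/37


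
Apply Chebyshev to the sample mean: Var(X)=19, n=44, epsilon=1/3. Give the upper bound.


Var(Xbar) = Var(X)/n = 19/44
Chebyshev: P(|Xbar-mu| >= 1/3) <= Var(Xbar)/(1/3)^2 = (19/44)/(1/9) = 171/44
Bound exceeds 1, so trivial bound: 1

1


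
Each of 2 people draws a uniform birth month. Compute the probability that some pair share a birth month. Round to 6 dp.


P(all different) = prod((12-i)/12 for i=0..1) = 0.916667
P(at least one match) = 1 - 0.916667 = 0.083333

0.083333


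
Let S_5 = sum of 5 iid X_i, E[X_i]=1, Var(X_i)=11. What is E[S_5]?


E[S_n] = n*E[X_1] = 5*1 = 5

5


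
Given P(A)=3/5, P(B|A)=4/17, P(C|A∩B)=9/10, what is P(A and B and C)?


P(A∩B∩C) = P(A) * P(B|A) * P(C|A∩B)
= 3/5 * 4/17 * 9/10
= 12/85 * 9/10 = 54/425

54/425


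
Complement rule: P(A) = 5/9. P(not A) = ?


P(A') = 1 - P(A) = 1 - 5/9 = 4/9

4/9


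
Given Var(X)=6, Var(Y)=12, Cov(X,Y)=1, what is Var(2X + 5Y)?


Var(2X + 5Y) = 2^2*Var(X) + 5^2*Var(Y) + 2*2*5*Cov(X,Y)
= 4*6 + 25*12 + 20*1
= 24 + 300 + 20 = 344

344


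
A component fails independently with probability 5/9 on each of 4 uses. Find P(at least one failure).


P(at least one) = 1 - P(none)
P(none) = (1 - 5/9)^4 = (4/9)^4 = 256/6561
P(at least one) = 1 - 256/6561 = 6305/6561

6305/6561


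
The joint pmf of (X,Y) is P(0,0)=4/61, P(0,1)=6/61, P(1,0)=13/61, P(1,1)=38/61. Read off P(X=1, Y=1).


Read from table: P(X=1, Y=1) = 38/61

38/61


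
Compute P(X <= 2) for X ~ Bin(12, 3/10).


P(X<=2) = P(X=0) + P(X=1) + P(X=2)
= 13841287201/1000000000000 + 17795940687/250000000000 + 83895148953/500000000000
= 50563069571/200000000000

50563069571/200000000000


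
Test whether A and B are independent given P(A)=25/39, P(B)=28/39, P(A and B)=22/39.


P(A)*P(B) = 25/39*28/39 = 700/1521
P(A∩B) = 22/39 != 700/1521, so not independent

No, A and B are not independent


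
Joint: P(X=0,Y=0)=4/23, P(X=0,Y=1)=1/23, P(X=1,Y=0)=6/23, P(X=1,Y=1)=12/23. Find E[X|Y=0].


P(Y=0) = 10/23
E[X|Y=0] = (0*4 + 1*6)/10 = 6/10 = 3/5

3/5


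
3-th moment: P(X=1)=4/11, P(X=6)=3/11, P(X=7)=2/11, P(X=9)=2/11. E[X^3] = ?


E[X^3] = sum(x^3 * P(x))
= 1*4/11 + 216*3/11 + 343*2/11 + 729*2/11
= 2796/11

2796/11


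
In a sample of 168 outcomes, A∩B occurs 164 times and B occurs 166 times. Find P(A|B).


P(A|B) = P(A∩B)/P(B) = (164/168)/(166/168) = 164/166 = 82/83

82/83


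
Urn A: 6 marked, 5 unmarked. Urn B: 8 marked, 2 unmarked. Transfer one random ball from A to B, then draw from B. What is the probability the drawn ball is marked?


P(transfer marked) = 6/11; P(transfer unmarked) = 5/11
If marked transferred: Urn II has 9 marked of 11, so P(marked|marked moved) = 9/11
If unmarked transferred: Urn II has 8 marked of 11, so P(marked|unmarked moved) = 8/11
By total probability: P(marked) = 6/11*9/11 + 5/11*8/11 = 94/121

94/121


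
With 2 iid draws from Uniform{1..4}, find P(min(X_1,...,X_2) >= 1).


P(min >= 1) = P(all X_i >= 1) = (P(X_1 >= 1))^2
= (4/4)^2 = 1^2 = 1

1


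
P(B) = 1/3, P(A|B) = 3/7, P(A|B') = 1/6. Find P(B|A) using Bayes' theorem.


P(A) = P(A|B)P(B) + P(A|B')P(B') = 3/7*1/3 + 1/6*2/3 = 16/63
P(B|A) = P(A|B)P(B)/P(A) = (1/7)/(16/63) = 9/16

9/16
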